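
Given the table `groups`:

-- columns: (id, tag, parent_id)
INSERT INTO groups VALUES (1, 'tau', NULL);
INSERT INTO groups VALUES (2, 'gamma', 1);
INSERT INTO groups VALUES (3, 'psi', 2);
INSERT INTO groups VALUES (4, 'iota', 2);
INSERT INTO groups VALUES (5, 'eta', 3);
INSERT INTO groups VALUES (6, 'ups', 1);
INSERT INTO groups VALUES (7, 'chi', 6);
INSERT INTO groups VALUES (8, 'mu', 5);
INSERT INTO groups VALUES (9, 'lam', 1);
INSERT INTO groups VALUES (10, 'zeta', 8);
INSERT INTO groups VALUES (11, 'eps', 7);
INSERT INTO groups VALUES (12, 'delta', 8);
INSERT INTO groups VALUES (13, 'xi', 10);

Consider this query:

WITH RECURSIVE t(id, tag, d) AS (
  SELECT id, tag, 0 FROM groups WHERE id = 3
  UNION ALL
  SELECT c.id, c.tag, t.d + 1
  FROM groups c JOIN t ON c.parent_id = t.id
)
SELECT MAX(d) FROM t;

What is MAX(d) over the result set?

Base: id=3 (psi) at d 0.
Iteration 1: rows with parent_id in {3} -> eta (id 5, d 1).
Iteration 2: rows with parent_id in {5} -> mu (id 8, d 2).
Iteration 3: rows with parent_id in {8} -> zeta (id 10, d 3), delta (id 12, d 3).
Iteration 4: rows with parent_id in {10,12} -> xi (id 13, d 4).
Iteration 5: no rows with parent_id in {13}; recursion stops.
d values: 0, 1, 2, 3, 3, 4; the maximum is 4.

4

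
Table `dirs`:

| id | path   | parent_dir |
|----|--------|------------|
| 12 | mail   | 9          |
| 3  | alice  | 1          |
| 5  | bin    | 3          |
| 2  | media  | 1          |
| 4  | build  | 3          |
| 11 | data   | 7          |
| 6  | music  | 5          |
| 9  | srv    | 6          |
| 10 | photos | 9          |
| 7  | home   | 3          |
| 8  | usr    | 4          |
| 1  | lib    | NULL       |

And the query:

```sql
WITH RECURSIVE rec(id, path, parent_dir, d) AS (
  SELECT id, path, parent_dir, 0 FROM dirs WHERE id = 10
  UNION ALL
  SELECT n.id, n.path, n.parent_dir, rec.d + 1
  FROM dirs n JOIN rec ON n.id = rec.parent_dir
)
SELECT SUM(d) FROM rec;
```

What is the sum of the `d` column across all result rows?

15

Base: id=10 (photos), parent_dir=9, d 0.
Iteration 1: join on id=9 -> srv (id 9, parent_dir=6, d 1).
Iteration 2: join on id=6 -> music (id 6, parent_dir=5, d 2).
Iteration 3: join on id=5 -> bin (id 5, parent_dir=3, d 3).
Iteration 4: join on id=3 -> alice (id 3, parent_dir=1, d 4).
Iteration 5: join on id=1 -> lib (id 1, parent_dir=NULL, d 5).
Iteration 6: parent_dir is NULL; no match; recursion stops.
SUM(d) = 0 + 1 + 2 + 3 + 4 + 5 = 15.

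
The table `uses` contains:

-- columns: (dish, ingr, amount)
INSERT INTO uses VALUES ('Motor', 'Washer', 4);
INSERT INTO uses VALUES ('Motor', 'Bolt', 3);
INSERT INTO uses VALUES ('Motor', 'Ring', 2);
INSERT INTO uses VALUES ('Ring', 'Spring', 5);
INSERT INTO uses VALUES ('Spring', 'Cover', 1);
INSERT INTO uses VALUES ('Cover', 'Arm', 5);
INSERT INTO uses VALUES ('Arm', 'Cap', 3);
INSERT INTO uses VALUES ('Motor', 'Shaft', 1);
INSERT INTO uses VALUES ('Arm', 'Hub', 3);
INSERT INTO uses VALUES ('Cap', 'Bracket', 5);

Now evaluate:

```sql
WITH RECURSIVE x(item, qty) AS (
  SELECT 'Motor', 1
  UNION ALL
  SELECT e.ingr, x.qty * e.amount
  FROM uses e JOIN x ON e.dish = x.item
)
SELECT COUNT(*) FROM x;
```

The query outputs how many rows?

Base: (Motor, qty=1).
Iteration 1: components of {Motor} -> Bolt = 1*3 = 3, Ring = 1*2 = 2, Shaft = 1*1 = 1, Washer = 1*4 = 4.
Iteration 2: components of {Bolt,Ring,Shaft,Washer} -> Spring = 2*5 = 10.
Iteration 3: components of {Spring} -> Cover = 10*1 = 10.
Iteration 4: components of {Cover} -> Arm = 10*5 = 50.
Iteration 5: components of {Arm} -> Cap = 50*3 = 150, Hub = 50*3 = 150.
Iteration 6: components of {Cap,Hub} -> Bracket = 150*5 = 750.
Iteration 7: no further components; recursion stops.
Total rows emitted: 11.

11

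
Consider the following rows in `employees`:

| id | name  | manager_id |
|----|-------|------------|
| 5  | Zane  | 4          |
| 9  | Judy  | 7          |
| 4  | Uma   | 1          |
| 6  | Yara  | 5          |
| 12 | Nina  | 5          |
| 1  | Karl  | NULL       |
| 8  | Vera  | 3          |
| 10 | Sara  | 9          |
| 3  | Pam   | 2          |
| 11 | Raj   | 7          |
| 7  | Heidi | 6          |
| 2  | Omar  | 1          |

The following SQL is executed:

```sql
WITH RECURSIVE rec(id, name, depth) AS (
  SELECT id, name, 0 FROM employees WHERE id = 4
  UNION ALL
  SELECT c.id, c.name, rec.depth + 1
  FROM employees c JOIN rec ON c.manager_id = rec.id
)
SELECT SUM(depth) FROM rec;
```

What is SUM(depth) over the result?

Base: id=4 (Uma) at depth 0.
Iteration 1: rows with manager_id in {4} -> Zane (id 5, depth 1).
Iteration 2: rows with manager_id in {5} -> Yara (id 6, depth 2), Nina (id 12, depth 2).
Iteration 3: rows with manager_id in {6,12} -> Heidi (id 7, depth 3).
Iteration 4: rows with manager_id in {7} -> Judy (id 9, depth 4), Raj (id 11, depth 4).
Iteration 5: rows with manager_id in {9,11} -> Sara (id 10, depth 5).
Iteration 6: no rows with manager_id in {10}; recursion stops.
SUM(depth) = 0 + 1 + 2 + 2 + 3 + 4 + 4 + 5 = 21.

21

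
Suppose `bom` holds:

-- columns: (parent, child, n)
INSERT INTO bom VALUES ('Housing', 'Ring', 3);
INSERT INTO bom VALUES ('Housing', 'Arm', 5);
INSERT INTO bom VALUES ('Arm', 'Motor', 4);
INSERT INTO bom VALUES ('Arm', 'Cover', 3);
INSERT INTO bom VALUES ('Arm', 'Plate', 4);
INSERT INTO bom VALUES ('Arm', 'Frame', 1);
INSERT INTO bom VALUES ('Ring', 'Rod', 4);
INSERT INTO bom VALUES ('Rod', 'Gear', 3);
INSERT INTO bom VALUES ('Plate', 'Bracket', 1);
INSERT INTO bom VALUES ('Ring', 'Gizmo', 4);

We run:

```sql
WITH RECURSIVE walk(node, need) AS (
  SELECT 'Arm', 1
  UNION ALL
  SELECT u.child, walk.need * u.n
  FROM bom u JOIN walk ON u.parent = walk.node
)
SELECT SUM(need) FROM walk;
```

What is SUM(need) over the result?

17

Base: (Arm, need=1).
Iteration 1: components of {Arm} -> Cover = 1*3 = 3, Frame = 1*1 = 1, Motor = 1*4 = 4, Plate = 1*4 = 4.
Iteration 2: components of {Cover,Frame,Motor,Plate} -> Bracket = 4*1 = 4.
Iteration 3: no further components; recursion stops.
SUM(need) = 1 + 4 + 3 + 4 + 1 + 4 = 17.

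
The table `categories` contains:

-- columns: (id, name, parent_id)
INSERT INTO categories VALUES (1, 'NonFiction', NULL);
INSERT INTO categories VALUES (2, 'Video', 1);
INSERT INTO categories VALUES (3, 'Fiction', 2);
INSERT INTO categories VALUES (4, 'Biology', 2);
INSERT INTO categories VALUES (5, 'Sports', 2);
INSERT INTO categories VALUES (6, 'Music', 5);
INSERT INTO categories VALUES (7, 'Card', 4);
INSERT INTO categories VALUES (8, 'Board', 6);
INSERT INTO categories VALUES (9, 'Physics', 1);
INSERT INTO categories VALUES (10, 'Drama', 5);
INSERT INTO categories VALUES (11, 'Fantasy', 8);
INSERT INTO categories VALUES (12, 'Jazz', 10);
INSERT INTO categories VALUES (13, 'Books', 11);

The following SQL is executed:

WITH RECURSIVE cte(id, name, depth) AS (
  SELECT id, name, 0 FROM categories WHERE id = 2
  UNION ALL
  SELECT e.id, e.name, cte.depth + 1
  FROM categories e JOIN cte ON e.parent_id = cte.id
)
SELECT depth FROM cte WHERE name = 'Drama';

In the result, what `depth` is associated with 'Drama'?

Base: id=2 (Video) at depth 0.
Iteration 1: rows with parent_id in {2} -> Fiction (id 3, depth 1), Biology (id 4, depth 1), Sports (id 5, depth 1).
Iteration 2: rows with parent_id in {3,4,5} -> Music (id 6, depth 2), Card (id 7, depth 2), Drama (id 10, depth 2).
Iteration 3: rows with parent_id in {6,7,10} -> Board (id 8, depth 3), Jazz (id 12, depth 3).
Iteration 4: rows with parent_id in {8,12} -> Fantasy (id 11, depth 4).
Iteration 5: rows with parent_id in {11} -> Books (id 13, depth 5).
Iteration 6: no rows with parent_id in {13}; recursion stops.

2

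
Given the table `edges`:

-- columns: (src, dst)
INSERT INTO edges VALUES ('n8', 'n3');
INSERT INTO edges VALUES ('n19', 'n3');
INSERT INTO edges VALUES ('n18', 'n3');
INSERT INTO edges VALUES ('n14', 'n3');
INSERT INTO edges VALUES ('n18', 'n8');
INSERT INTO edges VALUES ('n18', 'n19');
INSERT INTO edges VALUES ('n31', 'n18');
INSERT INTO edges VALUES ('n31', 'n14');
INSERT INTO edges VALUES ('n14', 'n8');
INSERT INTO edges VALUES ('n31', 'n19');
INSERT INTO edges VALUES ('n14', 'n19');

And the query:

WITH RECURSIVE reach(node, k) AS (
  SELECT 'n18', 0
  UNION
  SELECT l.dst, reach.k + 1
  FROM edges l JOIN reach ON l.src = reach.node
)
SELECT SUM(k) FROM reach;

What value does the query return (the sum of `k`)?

5

Base: (n18, k=0).
Iteration 1: edges from {n18} -> (n19, k=1), (n3, k=1), (n8, k=1).
Iteration 2: edges from {n19,n3,n8} -> (n3, k=2). [UNION drops 1 duplicate row(s)]
Iteration 3: no outgoing edges from {n3}; recursion stops.
SUM(k) = 0 + 1 + 1 + 1 + 2 = 5.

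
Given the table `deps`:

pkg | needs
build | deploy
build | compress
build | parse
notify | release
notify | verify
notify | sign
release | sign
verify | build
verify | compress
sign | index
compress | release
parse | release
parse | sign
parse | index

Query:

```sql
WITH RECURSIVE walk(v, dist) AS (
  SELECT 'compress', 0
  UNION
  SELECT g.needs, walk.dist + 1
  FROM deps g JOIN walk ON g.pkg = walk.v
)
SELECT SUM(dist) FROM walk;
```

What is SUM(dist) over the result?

6

Base: (compress, dist=0).
Iteration 1: edges from {compress} -> (release, dist=1).
Iteration 2: edges from {release} -> (sign, dist=2).
Iteration 3: edges from {sign} -> (index, dist=3).
Iteration 4: no outgoing edges from {index}; recursion stops.
SUM(dist) = 0 + 1 + 2 + 3 = 6.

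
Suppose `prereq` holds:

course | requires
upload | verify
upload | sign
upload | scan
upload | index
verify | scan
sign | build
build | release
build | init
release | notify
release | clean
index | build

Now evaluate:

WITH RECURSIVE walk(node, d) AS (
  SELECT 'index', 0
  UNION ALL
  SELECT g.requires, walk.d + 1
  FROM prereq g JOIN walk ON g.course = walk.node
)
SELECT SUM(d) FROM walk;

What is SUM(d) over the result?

11

Base: (index, d=0).
Iteration 1: edges from {index} -> (build, d=1).
Iteration 2: edges from {build} -> (init, d=2), (release, d=2).
Iteration 3: edges from {init,release} -> (clean, d=3), (notify, d=3).
Iteration 4: no outgoing edges from {clean,notify}; recursion stops.
SUM(d) = 0 + 1 + 2 + 2 + 3 + 3 = 11.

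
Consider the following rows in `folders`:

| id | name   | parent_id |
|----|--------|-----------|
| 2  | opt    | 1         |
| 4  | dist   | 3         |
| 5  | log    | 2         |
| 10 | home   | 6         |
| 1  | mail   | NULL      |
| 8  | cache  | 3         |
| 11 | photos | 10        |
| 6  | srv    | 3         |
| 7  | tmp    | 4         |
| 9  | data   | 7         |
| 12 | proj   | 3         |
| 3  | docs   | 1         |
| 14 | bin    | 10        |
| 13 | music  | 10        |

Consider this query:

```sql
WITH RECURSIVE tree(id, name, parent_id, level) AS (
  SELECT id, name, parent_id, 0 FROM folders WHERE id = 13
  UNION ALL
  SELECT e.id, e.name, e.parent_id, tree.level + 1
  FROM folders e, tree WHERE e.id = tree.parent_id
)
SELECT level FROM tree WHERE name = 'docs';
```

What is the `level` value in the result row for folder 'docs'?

3

Base: id=13 (music), parent_id=10, level 0.
Iteration 1: join on id=10 -> home (id 10, parent_id=6, level 1).
Iteration 2: join on id=6 -> srv (id 6, parent_id=3, level 2).
Iteration 3: join on id=3 -> docs (id 3, parent_id=1, level 3).
Iteration 4: join on id=1 -> mail (id 1, parent_id=NULL, level 4).
Iteration 5: parent_id is NULL; no match; recursion stops.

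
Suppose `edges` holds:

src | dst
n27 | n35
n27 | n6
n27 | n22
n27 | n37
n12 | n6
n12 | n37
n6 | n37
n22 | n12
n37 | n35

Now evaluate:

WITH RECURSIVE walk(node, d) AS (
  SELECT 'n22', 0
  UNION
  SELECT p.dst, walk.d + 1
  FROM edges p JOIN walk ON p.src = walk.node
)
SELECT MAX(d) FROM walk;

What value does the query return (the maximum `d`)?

Base: (n22, d=0).
Iteration 1: edges from {n22} -> (n12, d=1).
Iteration 2: edges from {n12} -> (n37, d=2), (n6, d=2).
Iteration 3: edges from {n37,n6} -> (n35, d=3), (n37, d=3).
Iteration 4: edges from {n35,n37} -> (n35, d=4).
Iteration 5: no outgoing edges from {n35}; recursion stops.
d values: 0, 1, 2, 2, 3, 3, 4; the maximum is 4.

4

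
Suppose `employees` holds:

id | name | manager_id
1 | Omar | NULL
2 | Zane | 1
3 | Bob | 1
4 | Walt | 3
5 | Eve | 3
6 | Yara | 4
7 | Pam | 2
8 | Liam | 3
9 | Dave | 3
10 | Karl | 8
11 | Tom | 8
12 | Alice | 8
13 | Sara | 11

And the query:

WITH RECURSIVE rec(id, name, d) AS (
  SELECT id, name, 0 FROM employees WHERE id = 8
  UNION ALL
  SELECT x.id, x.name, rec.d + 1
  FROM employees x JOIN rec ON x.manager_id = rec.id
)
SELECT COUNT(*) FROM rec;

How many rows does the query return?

5

Base: id=8 (Liam) at d 0.
Iteration 1: rows with manager_id in {8} -> Karl (id 10, d 1), Tom (id 11, d 1), Alice (id 12, d 1).
Iteration 2: rows with manager_id in {10,11,12} -> Sara (id 13, d 2).
Iteration 3: no rows with manager_id in {13}; recursion stops.
Total rows emitted: 5.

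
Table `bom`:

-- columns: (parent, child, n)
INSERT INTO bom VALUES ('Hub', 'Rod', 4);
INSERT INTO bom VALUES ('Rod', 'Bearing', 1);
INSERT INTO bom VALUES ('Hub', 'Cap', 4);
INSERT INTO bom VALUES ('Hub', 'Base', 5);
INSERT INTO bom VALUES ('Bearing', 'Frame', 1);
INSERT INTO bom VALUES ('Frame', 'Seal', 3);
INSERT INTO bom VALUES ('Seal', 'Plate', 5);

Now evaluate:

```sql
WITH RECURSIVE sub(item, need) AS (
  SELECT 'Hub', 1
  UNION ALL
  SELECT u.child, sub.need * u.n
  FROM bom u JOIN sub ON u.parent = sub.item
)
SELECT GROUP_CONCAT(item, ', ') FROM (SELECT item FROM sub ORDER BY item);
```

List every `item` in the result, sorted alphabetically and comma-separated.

Base: (Hub, need=1).
Iteration 1: components of {Hub} -> Base = 1*5 = 5, Cap = 1*4 = 4, Rod = 1*4 = 4.
Iteration 2: components of {Base,Cap,Rod} -> Bearing = 4*1 = 4.
Iteration 3: components of {Bearing} -> Frame = 4*1 = 4.
Iteration 4: components of {Frame} -> Seal = 4*3 = 12.
Iteration 5: components of {Seal} -> Plate = 12*5 = 60.
Iteration 6: no further components; recursion stops.

Base, Bearing, Cap, Frame, Hub, Plate, Rod, Seal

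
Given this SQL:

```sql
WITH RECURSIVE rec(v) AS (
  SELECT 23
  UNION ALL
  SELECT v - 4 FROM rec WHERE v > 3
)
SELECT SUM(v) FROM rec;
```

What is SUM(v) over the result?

78

Base: v=23.
Iteration 1: 23 > 3 holds -> v = 23 - 4 = 19.
Iteration 2: 19 > 3 holds -> v = 19 - 4 = 15.
Iteration 3: 15 > 3 holds -> v = 15 - 4 = 11.
Iteration 4: 11 > 3 holds -> v = 11 - 4 = 7.
Iteration 5: 7 > 3 holds -> v = 7 - 4 = 3.
Iteration 6: 3 > 3 fails; recursion stops.
SUM(v) = 23 + 19 + 15 + 11 + 7 + 3 = 78.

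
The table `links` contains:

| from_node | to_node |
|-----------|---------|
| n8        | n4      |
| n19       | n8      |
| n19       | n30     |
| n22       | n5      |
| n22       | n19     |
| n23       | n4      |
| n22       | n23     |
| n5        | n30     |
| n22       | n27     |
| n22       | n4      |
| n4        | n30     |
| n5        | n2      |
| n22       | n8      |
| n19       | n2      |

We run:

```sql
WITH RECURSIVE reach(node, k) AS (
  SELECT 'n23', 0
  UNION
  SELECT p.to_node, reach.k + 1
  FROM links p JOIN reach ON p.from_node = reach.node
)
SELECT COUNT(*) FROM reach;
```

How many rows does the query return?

Base: (n23, k=0).
Iteration 1: edges from {n23} -> (n4, k=1).
Iteration 2: edges from {n4} -> (n30, k=2).
Iteration 3: no outgoing edges from {n30}; recursion stops.
Total rows emitted: 3.

3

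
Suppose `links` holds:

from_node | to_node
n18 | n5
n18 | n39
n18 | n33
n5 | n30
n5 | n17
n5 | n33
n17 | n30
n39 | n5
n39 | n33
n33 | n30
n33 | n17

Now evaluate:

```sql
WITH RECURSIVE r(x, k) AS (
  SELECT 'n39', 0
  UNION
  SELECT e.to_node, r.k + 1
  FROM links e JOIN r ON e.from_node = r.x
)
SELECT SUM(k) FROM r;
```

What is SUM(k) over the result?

Base: (n39, k=0).
Iteration 1: edges from {n39} -> (n33, k=1), (n5, k=1).
Iteration 2: edges from {n33,n5} -> (n17, k=2), (n30, k=2), (n33, k=2). [UNION drops 2 duplicate row(s)]
Iteration 3: edges from {n17,n30,n33} -> (n17, k=3), (n30, k=3). [UNION drops 1 duplicate row(s)]
Iteration 4: edges from {n17,n30} -> (n30, k=4).
Iteration 5: no outgoing edges from {n30}; recursion stops.
SUM(k) = 0 + 1 + 1 + 2 + 2 + 2 + 3 + 3 + 4 = 18.

18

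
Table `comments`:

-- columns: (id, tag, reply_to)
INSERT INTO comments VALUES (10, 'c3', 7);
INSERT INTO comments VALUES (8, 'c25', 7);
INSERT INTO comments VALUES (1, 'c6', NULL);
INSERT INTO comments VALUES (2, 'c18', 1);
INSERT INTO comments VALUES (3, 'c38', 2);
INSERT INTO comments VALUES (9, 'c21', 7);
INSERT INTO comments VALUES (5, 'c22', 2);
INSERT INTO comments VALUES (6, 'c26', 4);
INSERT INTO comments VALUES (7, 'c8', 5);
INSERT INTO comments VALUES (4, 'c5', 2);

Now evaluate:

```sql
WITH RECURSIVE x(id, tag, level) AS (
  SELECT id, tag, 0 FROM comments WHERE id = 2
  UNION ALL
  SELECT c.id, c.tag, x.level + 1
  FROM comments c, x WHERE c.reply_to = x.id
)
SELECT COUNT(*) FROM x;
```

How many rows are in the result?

Base: id=2 (c18) at level 0.
Iteration 1: rows with reply_to in {2} -> c38 (id 3, level 1), c5 (id 4, level 1), c22 (id 5, level 1).
Iteration 2: rows with reply_to in {3,4,5} -> c26 (id 6, level 2), c8 (id 7, level 2).
Iteration 3: rows with reply_to in {6,7} -> c25 (id 8, level 3), c21 (id 9, level 3), c3 (id 10, level 3).
Iteration 4: no rows with reply_to in {8,9,10}; recursion stops.
Total rows emitted: 9.

9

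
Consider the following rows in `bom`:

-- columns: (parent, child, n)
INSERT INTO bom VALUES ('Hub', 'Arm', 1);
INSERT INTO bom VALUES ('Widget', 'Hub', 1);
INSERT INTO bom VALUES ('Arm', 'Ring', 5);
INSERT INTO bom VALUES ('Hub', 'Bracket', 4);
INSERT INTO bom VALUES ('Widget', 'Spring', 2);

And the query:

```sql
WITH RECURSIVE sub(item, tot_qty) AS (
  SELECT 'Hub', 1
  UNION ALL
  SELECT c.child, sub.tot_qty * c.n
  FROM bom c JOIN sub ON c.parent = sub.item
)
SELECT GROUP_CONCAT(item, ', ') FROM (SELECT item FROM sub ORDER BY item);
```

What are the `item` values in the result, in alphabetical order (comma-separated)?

Arm, Bracket, Hub, Ring

Base: (Hub, tot_qty=1).
Iteration 1: components of {Hub} -> Arm = 1*1 = 1, Bracket = 1*4 = 4.
Iteration 2: components of {Arm,Bracket} -> Ring = 1*5 = 5.
Iteration 3: no further components; recursion stops.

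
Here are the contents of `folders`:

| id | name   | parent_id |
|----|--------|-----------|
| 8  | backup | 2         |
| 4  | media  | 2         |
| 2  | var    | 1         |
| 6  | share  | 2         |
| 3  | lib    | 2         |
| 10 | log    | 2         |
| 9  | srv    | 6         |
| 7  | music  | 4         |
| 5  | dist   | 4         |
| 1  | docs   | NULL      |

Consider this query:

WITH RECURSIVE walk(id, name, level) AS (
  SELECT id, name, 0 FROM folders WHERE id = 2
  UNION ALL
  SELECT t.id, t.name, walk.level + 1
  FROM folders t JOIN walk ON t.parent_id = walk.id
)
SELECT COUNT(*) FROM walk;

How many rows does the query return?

9

Base: id=2 (var) at level 0.
Iteration 1: rows with parent_id in {2} -> lib (id 3, level 1), media (id 4, level 1), share (id 6, level 1), backup (id 8, level 1), log (id 10, level 1).
Iteration 2: rows with parent_id in {3,4,6,8,10} -> dist (id 5, level 2), music (id 7, level 2), srv (id 9, level 2).
Iteration 3: no rows with parent_id in {5,7,9}; recursion stops.
Total rows emitted: 9.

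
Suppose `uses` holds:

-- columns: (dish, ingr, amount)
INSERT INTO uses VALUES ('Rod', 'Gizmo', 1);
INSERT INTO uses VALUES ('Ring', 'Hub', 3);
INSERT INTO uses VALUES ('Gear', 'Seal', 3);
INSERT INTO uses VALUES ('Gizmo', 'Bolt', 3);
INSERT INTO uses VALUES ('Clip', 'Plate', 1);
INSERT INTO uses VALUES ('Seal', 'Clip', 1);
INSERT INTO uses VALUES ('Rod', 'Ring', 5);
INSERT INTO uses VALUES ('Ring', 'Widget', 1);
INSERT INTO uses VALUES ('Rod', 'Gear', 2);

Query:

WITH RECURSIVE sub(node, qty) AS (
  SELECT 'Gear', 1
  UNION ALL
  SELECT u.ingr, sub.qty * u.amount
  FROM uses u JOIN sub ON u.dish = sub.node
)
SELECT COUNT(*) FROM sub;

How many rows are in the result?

4

Base: (Gear, qty=1).
Iteration 1: components of {Gear} -> Seal = 1*3 = 3.
Iteration 2: components of {Seal} -> Clip = 3*1 = 3.
Iteration 3: components of {Clip} -> Plate = 3*1 = 3.
Iteration 4: no further components; recursion stops.
Total rows emitted: 4.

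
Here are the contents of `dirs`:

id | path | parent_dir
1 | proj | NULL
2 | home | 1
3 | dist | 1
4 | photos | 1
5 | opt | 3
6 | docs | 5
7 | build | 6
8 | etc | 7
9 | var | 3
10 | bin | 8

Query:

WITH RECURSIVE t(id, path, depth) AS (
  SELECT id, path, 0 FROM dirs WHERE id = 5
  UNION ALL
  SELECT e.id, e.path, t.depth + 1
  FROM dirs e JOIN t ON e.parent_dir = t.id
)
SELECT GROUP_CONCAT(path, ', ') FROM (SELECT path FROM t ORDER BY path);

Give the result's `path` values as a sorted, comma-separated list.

Base: id=5 (opt) at depth 0.
Iteration 1: rows with parent_dir in {5} -> docs (id 6, depth 1).
Iteration 2: rows with parent_dir in {6} -> build (id 7, depth 2).
Iteration 3: rows with parent_dir in {7} -> etc (id 8, depth 3).
Iteration 4: rows with parent_dir in {8} -> bin (id 10, depth 4).
Iteration 5: no rows with parent_dir in {10}; recursion stops.

bin, build, docs, etc, opt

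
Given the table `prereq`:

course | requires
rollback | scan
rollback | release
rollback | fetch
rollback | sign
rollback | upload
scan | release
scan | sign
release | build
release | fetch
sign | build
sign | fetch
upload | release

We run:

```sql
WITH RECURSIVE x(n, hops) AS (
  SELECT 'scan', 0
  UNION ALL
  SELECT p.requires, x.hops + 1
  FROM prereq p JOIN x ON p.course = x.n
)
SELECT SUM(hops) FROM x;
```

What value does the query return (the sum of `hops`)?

Base: (scan, hops=0).
Iteration 1: edges from {scan} -> (release, hops=1), (sign, hops=1).
Iteration 2: edges from {release,sign} -> (build, hops=2) x2, (fetch, hops=2) x2. [UNION ALL keeps all 4 new rows, including repeats]
Iteration 3: no outgoing edges from {build,fetch}; recursion stops.
SUM(hops) = 0 + 1 + 1 + 2 + 2 + 2 + 2 = 10.

10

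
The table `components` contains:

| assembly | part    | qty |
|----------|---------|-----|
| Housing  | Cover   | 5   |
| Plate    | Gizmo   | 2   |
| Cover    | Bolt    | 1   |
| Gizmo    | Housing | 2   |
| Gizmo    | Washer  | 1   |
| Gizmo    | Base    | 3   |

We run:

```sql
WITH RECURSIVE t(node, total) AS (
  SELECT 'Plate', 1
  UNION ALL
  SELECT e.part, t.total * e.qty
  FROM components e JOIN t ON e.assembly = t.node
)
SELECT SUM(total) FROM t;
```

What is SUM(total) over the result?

Base: (Plate, total=1).
Iteration 1: components of {Plate} -> Gizmo = 1*2 = 2.
Iteration 2: components of {Gizmo} -> Base = 2*3 = 6, Housing = 2*2 = 4, Washer = 2*1 = 2.
Iteration 3: components of {Base,Housing,Washer} -> Cover = 4*5 = 20.
Iteration 4: components of {Cover} -> Bolt = 20*1 = 20.
Iteration 5: no further components; recursion stops.
SUM(total) = 1 + 2 + 4 + 2 + 6 + 20 + 20 = 55.

55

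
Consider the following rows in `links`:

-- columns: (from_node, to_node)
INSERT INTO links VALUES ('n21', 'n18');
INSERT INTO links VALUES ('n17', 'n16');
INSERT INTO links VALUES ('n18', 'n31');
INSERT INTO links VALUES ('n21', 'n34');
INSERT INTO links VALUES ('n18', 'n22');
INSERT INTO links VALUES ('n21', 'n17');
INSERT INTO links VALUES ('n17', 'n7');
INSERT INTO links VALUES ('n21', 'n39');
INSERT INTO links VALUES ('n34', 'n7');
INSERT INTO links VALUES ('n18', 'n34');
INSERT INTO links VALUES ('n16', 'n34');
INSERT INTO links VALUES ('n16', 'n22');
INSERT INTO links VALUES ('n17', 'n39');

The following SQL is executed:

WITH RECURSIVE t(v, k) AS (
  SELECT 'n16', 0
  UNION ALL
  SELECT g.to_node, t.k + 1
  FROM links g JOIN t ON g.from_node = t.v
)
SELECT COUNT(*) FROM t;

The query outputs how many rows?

Base: (n16, k=0).
Iteration 1: edges from {n16} -> (n22, k=1), (n34, k=1).
Iteration 2: edges from {n22,n34} -> (n7, k=2).
Iteration 3: no outgoing edges from {n7}; recursion stops.
Total rows emitted: 4.

4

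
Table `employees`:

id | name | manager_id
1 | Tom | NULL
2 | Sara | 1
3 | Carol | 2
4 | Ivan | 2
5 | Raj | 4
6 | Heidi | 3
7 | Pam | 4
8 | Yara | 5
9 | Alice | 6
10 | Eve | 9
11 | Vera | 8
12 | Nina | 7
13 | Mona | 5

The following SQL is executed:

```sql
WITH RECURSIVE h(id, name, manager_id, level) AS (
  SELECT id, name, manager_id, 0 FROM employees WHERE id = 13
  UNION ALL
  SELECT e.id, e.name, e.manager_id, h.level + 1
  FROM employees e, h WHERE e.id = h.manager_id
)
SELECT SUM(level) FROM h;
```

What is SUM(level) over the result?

10

Base: id=13 (Mona), manager_id=5, level 0.
Iteration 1: join on id=5 -> Raj (id 5, manager_id=4, level 1).
Iteration 2: join on id=4 -> Ivan (id 4, manager_id=2, level 2).
Iteration 3: join on id=2 -> Sara (id 2, manager_id=1, level 3).
Iteration 4: join on id=1 -> Tom (id 1, manager_id=NULL, level 4).
Iteration 5: manager_id is NULL; no match; recursion stops.
SUM(level) = 0 + 1 + 2 + 3 + 4 = 10.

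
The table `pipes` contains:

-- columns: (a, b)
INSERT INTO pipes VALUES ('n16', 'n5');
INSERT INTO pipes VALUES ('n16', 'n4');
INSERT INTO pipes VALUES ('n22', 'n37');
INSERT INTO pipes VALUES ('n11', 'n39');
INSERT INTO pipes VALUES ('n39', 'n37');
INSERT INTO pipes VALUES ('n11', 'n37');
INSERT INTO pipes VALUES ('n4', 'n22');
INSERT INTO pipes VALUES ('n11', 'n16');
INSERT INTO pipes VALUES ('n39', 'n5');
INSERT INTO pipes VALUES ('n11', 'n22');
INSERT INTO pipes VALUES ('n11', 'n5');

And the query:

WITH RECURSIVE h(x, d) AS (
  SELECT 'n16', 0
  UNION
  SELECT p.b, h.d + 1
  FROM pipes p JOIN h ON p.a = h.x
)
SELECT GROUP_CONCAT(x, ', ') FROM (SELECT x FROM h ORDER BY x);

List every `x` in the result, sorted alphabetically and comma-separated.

Base: (n16, d=0).
Iteration 1: edges from {n16} -> (n4, d=1), (n5, d=1).
Iteration 2: edges from {n4,n5} -> (n22, d=2).
Iteration 3: edges from {n22} -> (n37, d=3).
Iteration 4: no outgoing edges from {n37}; recursion stops.

n16, n22, n37, n4, n5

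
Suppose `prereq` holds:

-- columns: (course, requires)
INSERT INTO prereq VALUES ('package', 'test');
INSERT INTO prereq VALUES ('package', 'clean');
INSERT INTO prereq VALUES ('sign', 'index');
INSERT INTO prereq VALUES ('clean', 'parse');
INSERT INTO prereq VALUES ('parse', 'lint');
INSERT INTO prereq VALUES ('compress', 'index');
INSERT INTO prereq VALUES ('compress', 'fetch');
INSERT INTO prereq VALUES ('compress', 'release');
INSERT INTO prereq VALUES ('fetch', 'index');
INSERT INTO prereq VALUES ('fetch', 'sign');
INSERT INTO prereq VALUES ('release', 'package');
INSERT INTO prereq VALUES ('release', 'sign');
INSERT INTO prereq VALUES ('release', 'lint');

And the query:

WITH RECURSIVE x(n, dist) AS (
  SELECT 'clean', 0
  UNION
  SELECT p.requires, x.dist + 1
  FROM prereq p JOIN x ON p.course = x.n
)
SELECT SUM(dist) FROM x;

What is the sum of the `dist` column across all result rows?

3

Base: (clean, dist=0).
Iteration 1: edges from {clean} -> (parse, dist=1).
Iteration 2: edges from {parse} -> (lint, dist=2).
Iteration 3: no outgoing edges from {lint}; recursion stops.
SUM(dist) = 0 + 1 + 2 = 3.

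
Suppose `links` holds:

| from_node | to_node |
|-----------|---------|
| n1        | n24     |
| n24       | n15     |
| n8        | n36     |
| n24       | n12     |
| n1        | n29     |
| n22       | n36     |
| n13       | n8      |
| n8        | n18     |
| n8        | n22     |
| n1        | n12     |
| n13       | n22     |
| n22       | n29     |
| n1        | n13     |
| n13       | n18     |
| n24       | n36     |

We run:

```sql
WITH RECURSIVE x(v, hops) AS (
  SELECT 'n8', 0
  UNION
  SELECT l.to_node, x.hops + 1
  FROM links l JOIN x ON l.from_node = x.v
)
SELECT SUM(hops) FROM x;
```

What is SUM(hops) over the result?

Base: (n8, hops=0).
Iteration 1: edges from {n8} -> (n18, hops=1), (n22, hops=1), (n36, hops=1).
Iteration 2: edges from {n18,n22,n36} -> (n29, hops=2), (n36, hops=2).
Iteration 3: no outgoing edges from {n29,n36}; recursion stops.
SUM(hops) = 0 + 1 + 1 + 1 + 2 + 2 = 7.

7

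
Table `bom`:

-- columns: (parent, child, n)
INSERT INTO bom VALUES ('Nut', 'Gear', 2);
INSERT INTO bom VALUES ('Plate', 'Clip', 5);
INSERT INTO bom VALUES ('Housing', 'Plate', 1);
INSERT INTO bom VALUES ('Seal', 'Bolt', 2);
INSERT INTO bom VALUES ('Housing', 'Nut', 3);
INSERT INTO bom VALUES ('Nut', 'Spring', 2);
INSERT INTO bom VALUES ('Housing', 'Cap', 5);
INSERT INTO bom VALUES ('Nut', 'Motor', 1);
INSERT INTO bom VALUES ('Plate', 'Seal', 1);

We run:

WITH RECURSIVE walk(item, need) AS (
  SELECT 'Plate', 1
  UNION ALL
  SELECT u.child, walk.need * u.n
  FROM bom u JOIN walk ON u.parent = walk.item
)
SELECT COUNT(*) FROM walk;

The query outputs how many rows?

Base: (Plate, need=1).
Iteration 1: components of {Plate} -> Clip = 1*5 = 5, Seal = 1*1 = 1.
Iteration 2: components of {Clip,Seal} -> Bolt = 1*2 = 2.
Iteration 3: no further components; recursion stops.
Total rows emitted: 4.

4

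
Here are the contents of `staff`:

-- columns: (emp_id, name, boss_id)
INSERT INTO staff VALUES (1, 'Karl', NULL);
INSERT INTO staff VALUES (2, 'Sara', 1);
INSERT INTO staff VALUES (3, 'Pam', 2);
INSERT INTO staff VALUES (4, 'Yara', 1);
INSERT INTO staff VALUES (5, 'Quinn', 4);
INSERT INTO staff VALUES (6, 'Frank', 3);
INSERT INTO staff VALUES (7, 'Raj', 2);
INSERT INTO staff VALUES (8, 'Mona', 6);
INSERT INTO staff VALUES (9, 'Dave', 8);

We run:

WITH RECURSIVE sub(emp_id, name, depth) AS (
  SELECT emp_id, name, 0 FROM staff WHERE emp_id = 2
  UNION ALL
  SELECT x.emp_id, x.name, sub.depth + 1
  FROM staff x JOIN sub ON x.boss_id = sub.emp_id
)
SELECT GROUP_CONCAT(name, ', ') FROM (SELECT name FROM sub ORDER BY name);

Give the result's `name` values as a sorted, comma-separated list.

Dave, Frank, Mona, Pam, Raj, Sara

Base: emp_id=2 (Sara) at depth 0.
Iteration 1: rows with boss_id in {2} -> Pam (id 3, depth 1), Raj (id 7, depth 1).
Iteration 2: rows with boss_id in {3,7} -> Frank (id 6, depth 2).
Iteration 3: rows with boss_id in {6} -> Mona (id 8, depth 3).
Iteration 4: rows with boss_id in {8} -> Dave (id 9, depth 4).
Iteration 5: no rows with boss_id in {9}; recursion stops.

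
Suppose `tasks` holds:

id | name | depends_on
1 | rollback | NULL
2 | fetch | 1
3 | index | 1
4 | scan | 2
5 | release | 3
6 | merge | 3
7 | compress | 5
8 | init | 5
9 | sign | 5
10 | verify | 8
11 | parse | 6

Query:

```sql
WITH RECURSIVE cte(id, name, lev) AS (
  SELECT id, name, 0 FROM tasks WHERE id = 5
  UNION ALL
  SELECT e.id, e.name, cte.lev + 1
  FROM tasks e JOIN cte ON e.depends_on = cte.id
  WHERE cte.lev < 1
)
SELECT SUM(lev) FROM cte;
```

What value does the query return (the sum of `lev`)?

Base: id=5 (release) at lev 0.
Iteration 1: rows with depends_on in {5} -> compress (id 7, lev 1), init (id 8, lev 1), sign (id 9, lev 1).
Iteration 2: lev < 1 fails for all current rows; recursion stops.
SUM(lev) = 0 + 1 + 1 + 1 = 3.

3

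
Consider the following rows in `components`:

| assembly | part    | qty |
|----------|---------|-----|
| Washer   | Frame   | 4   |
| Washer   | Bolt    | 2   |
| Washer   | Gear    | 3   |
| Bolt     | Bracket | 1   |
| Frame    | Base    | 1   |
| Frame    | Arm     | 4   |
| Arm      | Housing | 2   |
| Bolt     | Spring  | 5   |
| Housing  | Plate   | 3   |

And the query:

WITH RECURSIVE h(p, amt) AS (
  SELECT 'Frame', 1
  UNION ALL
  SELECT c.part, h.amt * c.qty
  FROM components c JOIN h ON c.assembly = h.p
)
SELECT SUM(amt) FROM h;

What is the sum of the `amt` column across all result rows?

38

Base: (Frame, amt=1).
Iteration 1: components of {Frame} -> Arm = 1*4 = 4, Base = 1*1 = 1.
Iteration 2: components of {Arm,Base} -> Housing = 4*2 = 8.
Iteration 3: components of {Housing} -> Plate = 8*3 = 24.
Iteration 4: no further components; recursion stops.
SUM(amt) = 1 + 1 + 4 + 8 + 24 = 38.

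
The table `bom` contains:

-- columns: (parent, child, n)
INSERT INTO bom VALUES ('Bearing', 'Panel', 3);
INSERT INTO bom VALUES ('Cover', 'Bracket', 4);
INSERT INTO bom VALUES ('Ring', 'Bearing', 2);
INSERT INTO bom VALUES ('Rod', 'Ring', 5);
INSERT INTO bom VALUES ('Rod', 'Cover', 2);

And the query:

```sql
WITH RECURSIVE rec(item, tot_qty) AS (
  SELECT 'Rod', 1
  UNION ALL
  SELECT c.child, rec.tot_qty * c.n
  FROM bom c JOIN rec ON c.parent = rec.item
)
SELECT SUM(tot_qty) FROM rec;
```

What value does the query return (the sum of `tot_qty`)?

Base: (Rod, tot_qty=1).
Iteration 1: components of {Rod} -> Cover = 1*2 = 2, Ring = 1*5 = 5.
Iteration 2: components of {Cover,Ring} -> Bearing = 5*2 = 10, Bracket = 2*4 = 8.
Iteration 3: components of {Bearing,Bracket} -> Panel = 10*3 = 30.
Iteration 4: no further components; recursion stops.
SUM(tot_qty) = 1 + 2 + 5 + 8 + 10 + 30 = 56.

56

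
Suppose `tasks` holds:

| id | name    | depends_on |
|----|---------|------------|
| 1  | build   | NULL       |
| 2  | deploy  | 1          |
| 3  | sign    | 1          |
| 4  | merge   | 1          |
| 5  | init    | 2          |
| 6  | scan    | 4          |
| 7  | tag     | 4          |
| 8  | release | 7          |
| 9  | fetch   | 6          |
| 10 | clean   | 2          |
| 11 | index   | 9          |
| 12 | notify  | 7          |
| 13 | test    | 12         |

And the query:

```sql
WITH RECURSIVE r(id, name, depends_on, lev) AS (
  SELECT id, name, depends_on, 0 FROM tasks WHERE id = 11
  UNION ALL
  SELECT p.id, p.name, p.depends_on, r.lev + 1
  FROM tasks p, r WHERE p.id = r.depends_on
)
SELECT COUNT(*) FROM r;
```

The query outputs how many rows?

5

Base: id=11 (index), depends_on=9, lev 0.
Iteration 1: join on id=9 -> fetch (id 9, depends_on=6, lev 1).
Iteration 2: join on id=6 -> scan (id 6, depends_on=4, lev 2).
Iteration 3: join on id=4 -> merge (id 4, depends_on=1, lev 3).
Iteration 4: join on id=1 -> build (id 1, depends_on=NULL, lev 4).
Iteration 5: depends_on is NULL; no match; recursion stops.
Total rows emitted: 5.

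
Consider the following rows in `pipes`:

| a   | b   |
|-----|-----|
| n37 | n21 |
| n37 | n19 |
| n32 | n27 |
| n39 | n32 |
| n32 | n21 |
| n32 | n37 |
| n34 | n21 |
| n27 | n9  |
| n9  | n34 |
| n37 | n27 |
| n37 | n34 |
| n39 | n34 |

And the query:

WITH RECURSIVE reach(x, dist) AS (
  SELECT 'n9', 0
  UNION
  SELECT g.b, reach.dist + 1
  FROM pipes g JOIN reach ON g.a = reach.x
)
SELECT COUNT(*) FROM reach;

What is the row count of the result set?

Base: (n9, dist=0).
Iteration 1: edges from {n9} -> (n34, dist=1).
Iteration 2: edges from {n34} -> (n21, dist=2).
Iteration 3: no outgoing edges from {n21}; recursion stops.
Total rows emitted: 3.

3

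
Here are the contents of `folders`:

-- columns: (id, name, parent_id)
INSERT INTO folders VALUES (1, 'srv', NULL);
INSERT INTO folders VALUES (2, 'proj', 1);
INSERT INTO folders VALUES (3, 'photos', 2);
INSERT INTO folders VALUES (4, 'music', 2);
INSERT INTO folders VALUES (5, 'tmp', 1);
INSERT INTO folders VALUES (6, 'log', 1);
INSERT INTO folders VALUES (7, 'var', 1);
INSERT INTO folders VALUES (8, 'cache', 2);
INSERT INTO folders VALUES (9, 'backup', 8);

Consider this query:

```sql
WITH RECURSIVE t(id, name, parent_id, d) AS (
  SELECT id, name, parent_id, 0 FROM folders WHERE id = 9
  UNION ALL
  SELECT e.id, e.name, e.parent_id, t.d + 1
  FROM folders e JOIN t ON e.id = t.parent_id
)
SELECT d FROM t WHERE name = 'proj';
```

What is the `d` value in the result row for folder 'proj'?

2

Base: id=9 (backup), parent_id=8, d 0.
Iteration 1: join on id=8 -> cache (id 8, parent_id=2, d 1).
Iteration 2: join on id=2 -> proj (id 2, parent_id=1, d 2).
Iteration 3: join on id=1 -> srv (id 1, parent_id=NULL, d 3).
Iteration 4: parent_id is NULL; no match; recursion stops.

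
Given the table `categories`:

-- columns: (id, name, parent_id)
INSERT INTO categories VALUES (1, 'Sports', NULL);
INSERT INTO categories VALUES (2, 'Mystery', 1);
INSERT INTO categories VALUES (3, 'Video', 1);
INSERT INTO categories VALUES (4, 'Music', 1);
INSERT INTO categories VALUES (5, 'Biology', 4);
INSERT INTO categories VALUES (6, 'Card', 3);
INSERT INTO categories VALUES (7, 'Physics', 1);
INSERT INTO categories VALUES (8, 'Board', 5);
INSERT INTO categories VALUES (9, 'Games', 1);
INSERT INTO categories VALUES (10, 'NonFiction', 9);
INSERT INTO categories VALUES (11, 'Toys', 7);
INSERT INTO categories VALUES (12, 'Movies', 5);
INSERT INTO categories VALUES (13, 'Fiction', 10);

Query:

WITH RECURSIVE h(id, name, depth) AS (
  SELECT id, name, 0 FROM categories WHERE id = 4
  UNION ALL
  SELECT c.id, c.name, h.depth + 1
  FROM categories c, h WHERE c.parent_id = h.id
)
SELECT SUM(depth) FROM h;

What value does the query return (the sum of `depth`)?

Base: id=4 (Music) at depth 0.
Iteration 1: rows with parent_id in {4} -> Biology (id 5, depth 1).
Iteration 2: rows with parent_id in {5} -> Board (id 8, depth 2), Movies (id 12, depth 2).
Iteration 3: no rows with parent_id in {8,12}; recursion stops.
SUM(depth) = 0 + 1 + 2 + 2 = 5.

5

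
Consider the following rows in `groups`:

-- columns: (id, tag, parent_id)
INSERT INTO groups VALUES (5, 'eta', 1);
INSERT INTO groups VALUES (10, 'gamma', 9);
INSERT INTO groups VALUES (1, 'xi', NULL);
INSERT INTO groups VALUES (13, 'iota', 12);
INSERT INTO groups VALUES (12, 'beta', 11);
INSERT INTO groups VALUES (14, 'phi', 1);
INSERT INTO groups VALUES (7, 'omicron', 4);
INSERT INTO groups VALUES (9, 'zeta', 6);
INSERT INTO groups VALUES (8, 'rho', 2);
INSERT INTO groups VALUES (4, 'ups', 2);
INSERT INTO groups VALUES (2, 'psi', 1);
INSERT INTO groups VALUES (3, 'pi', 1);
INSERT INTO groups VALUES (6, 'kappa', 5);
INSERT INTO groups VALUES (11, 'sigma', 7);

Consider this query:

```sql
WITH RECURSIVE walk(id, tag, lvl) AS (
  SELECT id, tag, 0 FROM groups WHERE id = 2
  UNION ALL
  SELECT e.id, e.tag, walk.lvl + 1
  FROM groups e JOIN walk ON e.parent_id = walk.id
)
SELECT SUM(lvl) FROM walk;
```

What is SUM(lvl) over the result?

Base: id=2 (psi) at lvl 0.
Iteration 1: rows with parent_id in {2} -> ups (id 4, lvl 1), rho (id 8, lvl 1).
Iteration 2: rows with parent_id in {4,8} -> omicron (id 7, lvl 2).
Iteration 3: rows with parent_id in {7} -> sigma (id 11, lvl 3).
Iteration 4: rows with parent_id in {11} -> beta (id 12, lvl 4).
Iteration 5: rows with parent_id in {12} -> iota (id 13, lvl 5).
Iteration 6: no rows with parent_id in {13}; recursion stops.
SUM(lvl) = 0 + 1 + 1 + 2 + 3 + 4 + 5 = 16.

16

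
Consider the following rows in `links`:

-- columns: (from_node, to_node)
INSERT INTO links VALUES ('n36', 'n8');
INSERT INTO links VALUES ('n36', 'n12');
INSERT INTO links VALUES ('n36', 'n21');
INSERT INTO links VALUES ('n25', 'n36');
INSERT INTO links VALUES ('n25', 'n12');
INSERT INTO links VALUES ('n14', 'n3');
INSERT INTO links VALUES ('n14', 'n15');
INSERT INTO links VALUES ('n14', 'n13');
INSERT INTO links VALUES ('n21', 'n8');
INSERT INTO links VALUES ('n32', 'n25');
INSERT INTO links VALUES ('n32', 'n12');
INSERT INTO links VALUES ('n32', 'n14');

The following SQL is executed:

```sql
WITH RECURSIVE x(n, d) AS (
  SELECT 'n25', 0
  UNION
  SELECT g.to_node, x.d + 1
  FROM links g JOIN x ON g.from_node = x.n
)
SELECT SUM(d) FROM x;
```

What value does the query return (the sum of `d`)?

Base: (n25, d=0).
Iteration 1: edges from {n25} -> (n12, d=1), (n36, d=1).
Iteration 2: edges from {n12,n36} -> (n12, d=2), (n21, d=2), (n8, d=2).
Iteration 3: edges from {n12,n21,n8} -> (n8, d=3).
Iteration 4: no outgoing edges from {n8}; recursion stops.
SUM(d) = 0 + 1 + 1 + 2 + 2 + 2 + 3 = 11.

11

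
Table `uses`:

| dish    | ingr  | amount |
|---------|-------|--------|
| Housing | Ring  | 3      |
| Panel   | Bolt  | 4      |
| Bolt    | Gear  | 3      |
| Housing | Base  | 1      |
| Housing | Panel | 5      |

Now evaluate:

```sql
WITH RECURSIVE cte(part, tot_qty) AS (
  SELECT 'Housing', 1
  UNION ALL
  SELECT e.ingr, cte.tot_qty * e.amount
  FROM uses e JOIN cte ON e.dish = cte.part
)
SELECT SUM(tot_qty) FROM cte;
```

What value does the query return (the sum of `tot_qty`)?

90

Base: (Housing, tot_qty=1).
Iteration 1: components of {Housing} -> Base = 1*1 = 1, Panel = 1*5 = 5, Ring = 1*3 = 3.
Iteration 2: components of {Base,Panel,Ring} -> Bolt = 5*4 = 20.
Iteration 3: components of {Bolt} -> Gear = 20*3 = 60.
Iteration 4: no further components; recursion stops.
SUM(tot_qty) = 1 + 5 + 1 + 3 + 20 + 60 = 90.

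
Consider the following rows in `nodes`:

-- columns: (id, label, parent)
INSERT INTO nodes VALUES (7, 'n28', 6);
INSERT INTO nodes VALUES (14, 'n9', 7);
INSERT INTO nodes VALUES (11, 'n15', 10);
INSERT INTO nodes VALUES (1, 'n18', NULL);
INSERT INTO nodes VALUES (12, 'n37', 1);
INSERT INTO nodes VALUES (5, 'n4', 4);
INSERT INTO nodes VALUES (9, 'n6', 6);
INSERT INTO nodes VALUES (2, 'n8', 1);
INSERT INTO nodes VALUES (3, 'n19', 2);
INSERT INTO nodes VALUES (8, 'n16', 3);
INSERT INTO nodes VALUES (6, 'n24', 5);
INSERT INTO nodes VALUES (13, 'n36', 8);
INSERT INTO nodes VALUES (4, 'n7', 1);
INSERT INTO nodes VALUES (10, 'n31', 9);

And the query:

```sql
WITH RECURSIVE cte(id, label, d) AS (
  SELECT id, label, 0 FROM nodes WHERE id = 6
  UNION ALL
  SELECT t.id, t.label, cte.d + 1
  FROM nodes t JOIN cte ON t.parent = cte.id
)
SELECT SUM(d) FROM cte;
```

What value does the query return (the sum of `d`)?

9

Base: id=6 (n24) at d 0.
Iteration 1: rows with parent in {6} -> n28 (id 7, d 1), n6 (id 9, d 1).
Iteration 2: rows with parent in {7,9} -> n31 (id 10, d 2), n9 (id 14, d 2).
Iteration 3: rows with parent in {10,14} -> n15 (id 11, d 3).
Iteration 4: no rows with parent in {11}; recursion stops.
SUM(d) = 0 + 1 + 1 + 2 + 2 + 3 = 9.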